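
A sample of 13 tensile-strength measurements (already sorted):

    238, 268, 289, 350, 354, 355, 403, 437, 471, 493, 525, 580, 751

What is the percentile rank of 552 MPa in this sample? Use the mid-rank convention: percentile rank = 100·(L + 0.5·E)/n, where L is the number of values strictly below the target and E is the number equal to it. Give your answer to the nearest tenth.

84.6

Count below 552: L = 11; count equal: E = 0; n = 13.
Percentile rank = 100·(11 + 0.5·0)/13 = 100·11/13 = 84.62.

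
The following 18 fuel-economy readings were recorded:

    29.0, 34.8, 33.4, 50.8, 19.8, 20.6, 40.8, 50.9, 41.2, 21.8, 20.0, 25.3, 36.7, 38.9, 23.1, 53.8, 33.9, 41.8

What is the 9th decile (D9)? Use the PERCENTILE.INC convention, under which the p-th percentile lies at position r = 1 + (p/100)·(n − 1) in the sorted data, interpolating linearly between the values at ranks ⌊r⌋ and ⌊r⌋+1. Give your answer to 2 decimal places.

50.83

Sorted: 19.8, 20.0, 20.6, 21.8, 23.1, 25.3, 29.0, 33.4, 33.9, 34.8, 36.7, 38.9, 40.8, 41.2, 41.8, 50.8, 50.9, 53.8.
n = 18.
r = 1 + (90/100)·(18 − 1) = 1 + 15.3 = 16.3.
Rank 16 is 50.8 and rank 17 is 50.9.
Interpolate: 50.8 + 0.3·(50.9 − 50.8) = 50.8 + 0.3·0.1 = 50.83.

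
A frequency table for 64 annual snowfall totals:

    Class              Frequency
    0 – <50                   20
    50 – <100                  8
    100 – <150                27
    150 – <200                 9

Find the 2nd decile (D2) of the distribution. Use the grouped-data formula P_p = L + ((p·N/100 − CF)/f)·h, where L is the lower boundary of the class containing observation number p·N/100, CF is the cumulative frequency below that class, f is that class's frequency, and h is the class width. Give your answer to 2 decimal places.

N = 64; target position k = 20/100 · 64 = 12.8.
Cumulative frequencies: 20, 28, 55, 64.
Observation 12.8 falls in the class 0 – <50.
L = 0, CF = 0, f = 20, h = 50.
P20 = 0 + ((12.8 − 0)/20)·50 = 0 + 32 = 32.

32.00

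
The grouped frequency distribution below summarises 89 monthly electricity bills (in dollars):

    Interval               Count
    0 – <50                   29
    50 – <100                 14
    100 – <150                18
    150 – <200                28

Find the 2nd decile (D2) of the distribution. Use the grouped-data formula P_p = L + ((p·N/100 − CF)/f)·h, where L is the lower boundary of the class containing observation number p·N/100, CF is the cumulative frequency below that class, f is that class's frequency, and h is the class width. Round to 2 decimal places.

30.69

N = 89; target position k = 20/100 · 89 = 17.8.
Cumulative frequencies: 29, 43, 61, 89.
Observation 17.8 falls in the class 0 – <50.
L = 0, CF = 0, f = 29, h = 50.
P20 = 0 + ((17.8 − 0)/29)·50 = 0 + 30.6897 = 30.6897.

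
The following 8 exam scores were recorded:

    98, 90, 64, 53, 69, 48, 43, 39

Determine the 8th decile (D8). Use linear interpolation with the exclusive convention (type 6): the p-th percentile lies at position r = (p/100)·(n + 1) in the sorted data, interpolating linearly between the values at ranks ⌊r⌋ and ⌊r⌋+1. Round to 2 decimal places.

Sorted: 39, 43, 48, 53, 64, 69, 90, 98.
n = 8.
r = (80/100)·(8 + 1) = 7.2.
Rank 7 is 90 and rank 8 is 98.
Interpolate: 90 + 0.2·(98 − 90) = 90 + 0.2·8 = 91.6.

91.60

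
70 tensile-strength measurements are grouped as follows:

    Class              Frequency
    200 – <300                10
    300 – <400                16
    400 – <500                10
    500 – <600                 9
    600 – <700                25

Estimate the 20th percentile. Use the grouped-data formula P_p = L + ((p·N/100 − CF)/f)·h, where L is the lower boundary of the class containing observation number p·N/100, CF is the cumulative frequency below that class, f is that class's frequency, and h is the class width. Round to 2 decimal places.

325.00

N = 70; target position k = 20/100 · 70 = 14.
Cumulative frequencies: 10, 26, 36, 45, 70.
Observation 14 falls in the class 300 – <400.
L = 300, CF = 10, f = 16, h = 100.
P20 = 300 + ((14 − 10)/16)·100 = 300 + 25 = 325.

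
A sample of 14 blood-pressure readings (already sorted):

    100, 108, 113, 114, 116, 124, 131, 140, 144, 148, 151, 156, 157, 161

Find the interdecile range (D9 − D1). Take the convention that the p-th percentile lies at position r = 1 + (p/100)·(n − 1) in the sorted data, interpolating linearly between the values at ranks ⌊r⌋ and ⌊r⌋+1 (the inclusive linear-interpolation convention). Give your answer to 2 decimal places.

47.20

n = 14.
P10: r = 2.3; ranks 2–3 are 108, 113; interpolating gives 109.5.
P90: r = 12.7; ranks 12–13 are 156, 157; interpolating gives 156.7.
Difference: 156.7 − 109.5 = 47.2.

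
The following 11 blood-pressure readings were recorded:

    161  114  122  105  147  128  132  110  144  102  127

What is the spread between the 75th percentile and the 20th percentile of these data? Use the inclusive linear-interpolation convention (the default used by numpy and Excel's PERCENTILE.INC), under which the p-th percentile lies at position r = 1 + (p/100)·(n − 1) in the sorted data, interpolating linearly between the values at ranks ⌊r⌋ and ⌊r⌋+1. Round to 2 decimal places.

Sorted: 102, 105, 110, 114, 122, 127, 128, 132, 144, 147, 161.
n = 11.
P20: r = 3 (integer) → 110.
P75: r = 8.5; ranks 8–9 are 132, 144; interpolating gives 138.
Difference: 138 − 110 = 28.

28.00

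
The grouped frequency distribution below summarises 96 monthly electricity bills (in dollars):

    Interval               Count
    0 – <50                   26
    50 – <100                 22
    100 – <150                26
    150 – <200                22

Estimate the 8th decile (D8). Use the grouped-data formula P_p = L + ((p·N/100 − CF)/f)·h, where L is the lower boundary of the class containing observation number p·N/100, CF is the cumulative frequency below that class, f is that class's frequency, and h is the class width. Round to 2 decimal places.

156.36

N = 96; target position k = 80/100 · 96 = 76.8.
Cumulative frequencies: 26, 48, 74, 96.
Observation 76.8 falls in the class 150 – <200.
L = 150, CF = 74, f = 22, h = 50.
P80 = 150 + ((76.8 − 74)/22)·50 = 150 + 6.36364 = 156.364.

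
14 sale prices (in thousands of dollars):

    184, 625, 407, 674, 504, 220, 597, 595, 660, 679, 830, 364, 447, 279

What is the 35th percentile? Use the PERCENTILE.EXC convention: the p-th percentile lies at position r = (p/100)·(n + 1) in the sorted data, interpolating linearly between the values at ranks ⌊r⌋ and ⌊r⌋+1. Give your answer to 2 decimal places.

Sorted: 184, 220, 279, 364, 407, 447, 504, 595, 597, 625, 660, 674, 679, 830.
n = 14.
r = (35/100)·(14 + 1) = 5.25.
Rank 5 is 407 and rank 6 is 447.
Interpolate: 407 + 0.25·(447 − 407) = 407 + 0.25·40 = 417.

417.00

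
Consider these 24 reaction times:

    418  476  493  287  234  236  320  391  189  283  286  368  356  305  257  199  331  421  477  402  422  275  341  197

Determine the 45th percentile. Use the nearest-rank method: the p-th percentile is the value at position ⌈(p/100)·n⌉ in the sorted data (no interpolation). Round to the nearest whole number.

Sorted: 189, 197, 199, 234, 236, 257, 275, 283, 286, 287, 305, 320, 331, 341, 356, 368, 391, 402, 418, 421, 422, 476, 477, 493.
n = 24.
Position = ⌈45/100 · 24⌉ = ⌈10.8⌉ = 11.
The value at rank 11 is 305.

305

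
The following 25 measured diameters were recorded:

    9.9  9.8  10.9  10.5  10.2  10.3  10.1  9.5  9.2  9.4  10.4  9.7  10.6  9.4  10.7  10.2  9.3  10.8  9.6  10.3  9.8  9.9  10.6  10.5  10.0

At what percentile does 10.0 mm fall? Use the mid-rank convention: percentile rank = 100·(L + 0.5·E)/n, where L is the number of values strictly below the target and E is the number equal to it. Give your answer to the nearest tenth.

Sorted: 9.2, 9.3, 9.4, 9.4, 9.5, 9.6, 9.7, 9.8, 9.8, 9.9, 9.9, 10.0, 10.1, 10.2, 10.2, 10.3, 10.3, 10.4, 10.5, 10.5, 10.6, 10.6, 10.7, 10.8, 10.9.
Count below 10.0: L = 11; count equal: E = 1; n = 25.
Percentile rank = 100·(11 + 0.5·1)/25 = 100·11.5/25 = 46.

46.0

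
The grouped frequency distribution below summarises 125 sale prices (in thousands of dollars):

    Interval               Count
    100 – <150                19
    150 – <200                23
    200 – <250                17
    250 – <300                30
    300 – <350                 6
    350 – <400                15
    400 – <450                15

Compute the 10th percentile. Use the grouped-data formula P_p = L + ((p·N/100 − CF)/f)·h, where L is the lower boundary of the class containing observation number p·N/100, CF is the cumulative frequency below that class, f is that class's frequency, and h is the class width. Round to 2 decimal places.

132.89

N = 125; target position k = 10/100 · 125 = 12.5.
Cumulative frequencies: 19, 42, 59, 89, 95, 110, 125.
Observation 12.5 falls in the class 100 – <150.
L = 100, CF = 0, f = 19, h = 50.
P10 = 100 + ((12.5 − 0)/19)·50 = 100 + 32.8947 = 132.895.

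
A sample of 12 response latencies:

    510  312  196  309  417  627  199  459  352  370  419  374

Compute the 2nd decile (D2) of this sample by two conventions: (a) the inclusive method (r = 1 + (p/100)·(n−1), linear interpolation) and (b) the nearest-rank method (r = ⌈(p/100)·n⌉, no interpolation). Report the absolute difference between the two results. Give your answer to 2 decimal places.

Sorted: 196, 199, 309, 312, 352, 370, 374, 417, 419, 459, 510, 627.
n = 12.
(a) r = 3.2; between ranks 3 (309) and 4 (312): 309.6.
(b) the nearest-rank method: rank 3 → 309.
|309.6 − 309| = 0.6.

0.60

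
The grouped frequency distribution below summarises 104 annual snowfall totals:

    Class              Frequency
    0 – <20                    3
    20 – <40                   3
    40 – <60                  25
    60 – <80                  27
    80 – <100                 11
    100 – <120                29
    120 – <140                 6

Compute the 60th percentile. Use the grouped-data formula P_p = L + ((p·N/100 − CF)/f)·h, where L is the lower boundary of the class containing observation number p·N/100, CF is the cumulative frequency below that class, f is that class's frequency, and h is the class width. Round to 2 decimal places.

N = 104; target position k = 60/100 · 104 = 62.4.
Cumulative frequencies: 3, 6, 31, 58, 69, 98, 104.
Observation 62.4 falls in the class 80 – <100.
L = 80, CF = 58, f = 11, h = 20.
P60 = 80 + ((62.4 − 58)/11)·20 = 80 + 8 = 88.

88.00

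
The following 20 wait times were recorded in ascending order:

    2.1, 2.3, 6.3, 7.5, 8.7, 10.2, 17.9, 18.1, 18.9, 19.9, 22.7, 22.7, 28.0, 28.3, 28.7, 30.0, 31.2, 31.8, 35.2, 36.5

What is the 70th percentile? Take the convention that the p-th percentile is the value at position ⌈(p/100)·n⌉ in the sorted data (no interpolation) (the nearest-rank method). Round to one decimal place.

n = 20.
Position = ⌈70/100 · 20⌉ = ⌈14⌉ = 14.
The value at rank 14 is 28.3.

28.3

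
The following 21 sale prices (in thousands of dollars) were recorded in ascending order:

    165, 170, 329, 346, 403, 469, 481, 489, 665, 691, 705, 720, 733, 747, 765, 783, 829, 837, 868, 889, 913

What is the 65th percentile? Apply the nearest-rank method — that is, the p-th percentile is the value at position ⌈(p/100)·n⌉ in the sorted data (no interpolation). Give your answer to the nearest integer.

n = 21.
Position = ⌈65/100 · 21⌉ = ⌈13.65⌉ = 14.
The value at rank 14 is 747.

747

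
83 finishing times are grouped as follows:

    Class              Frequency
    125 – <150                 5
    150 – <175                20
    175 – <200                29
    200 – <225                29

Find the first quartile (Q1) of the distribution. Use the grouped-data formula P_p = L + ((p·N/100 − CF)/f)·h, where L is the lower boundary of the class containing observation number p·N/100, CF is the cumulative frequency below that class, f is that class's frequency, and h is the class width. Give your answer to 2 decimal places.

169.69

N = 83; target position k = 25/100 · 83 = 20.75.
Cumulative frequencies: 5, 25, 54, 83.
Observation 20.75 falls in the class 150 – <175.
L = 150, CF = 5, f = 20, h = 25.
P25 = 150 + ((20.75 − 5)/20)·25 = 150 + 19.6875 = 169.688.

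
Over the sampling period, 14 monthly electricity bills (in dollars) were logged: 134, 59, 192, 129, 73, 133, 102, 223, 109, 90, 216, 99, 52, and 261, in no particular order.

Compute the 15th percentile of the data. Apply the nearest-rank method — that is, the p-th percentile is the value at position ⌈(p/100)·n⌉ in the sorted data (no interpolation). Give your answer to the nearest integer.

73

Sorted: 52, 59, 73, 90, 99, 102, 109, 129, 133, 134, 192, 216, 223, 261.
n = 14.
Position = ⌈15/100 · 14⌉ = ⌈2.1⌉ = 3.
The value at rank 3 is 73.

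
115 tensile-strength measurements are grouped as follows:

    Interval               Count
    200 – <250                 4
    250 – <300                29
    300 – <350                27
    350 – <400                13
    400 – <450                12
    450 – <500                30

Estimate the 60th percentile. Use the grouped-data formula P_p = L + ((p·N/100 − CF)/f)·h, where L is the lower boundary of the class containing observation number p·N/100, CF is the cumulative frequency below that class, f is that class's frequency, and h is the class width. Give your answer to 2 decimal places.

N = 115; target position k = 60/100 · 115 = 69.
Cumulative frequencies: 4, 33, 60, 73, 85, 115.
Observation 69 falls in the class 350 – <400.
L = 350, CF = 60, f = 13, h = 50.
P60 = 350 + ((69 − 60)/13)·50 = 350 + 34.6154 = 384.615.

384.62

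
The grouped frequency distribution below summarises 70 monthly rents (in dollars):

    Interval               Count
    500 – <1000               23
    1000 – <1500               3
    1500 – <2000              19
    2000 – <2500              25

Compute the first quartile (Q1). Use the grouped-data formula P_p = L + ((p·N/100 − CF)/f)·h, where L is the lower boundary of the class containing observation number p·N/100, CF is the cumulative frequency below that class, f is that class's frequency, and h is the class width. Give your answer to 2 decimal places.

N = 70; target position k = 25/100 · 70 = 17.5.
Cumulative frequencies: 23, 26, 45, 70.
Observation 17.5 falls in the class 500 – <1000.
L = 500, CF = 0, f = 23, h = 500.
P25 = 500 + ((17.5 − 0)/23)·500 = 500 + 380.435 = 880.435.

880.43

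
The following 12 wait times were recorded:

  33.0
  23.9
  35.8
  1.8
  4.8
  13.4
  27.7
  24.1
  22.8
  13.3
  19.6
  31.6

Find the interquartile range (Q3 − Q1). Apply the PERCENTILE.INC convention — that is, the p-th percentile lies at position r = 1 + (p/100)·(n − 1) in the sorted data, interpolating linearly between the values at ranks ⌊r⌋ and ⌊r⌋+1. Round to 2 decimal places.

Sorted: 1.8, 4.8, 13.3, 13.4, 19.6, 22.8, 23.9, 24.1, 27.7, 31.6, 33.0, 35.8.
n = 12.
P25: r = 3.75; ranks 3–4 are 13.3, 13.4; interpolating gives 13.375.
P75: r = 9.25; ranks 9–10 are 27.7, 31.6; interpolating gives 28.675.
Difference: 28.675 − 13.375 = 15.3.

15.30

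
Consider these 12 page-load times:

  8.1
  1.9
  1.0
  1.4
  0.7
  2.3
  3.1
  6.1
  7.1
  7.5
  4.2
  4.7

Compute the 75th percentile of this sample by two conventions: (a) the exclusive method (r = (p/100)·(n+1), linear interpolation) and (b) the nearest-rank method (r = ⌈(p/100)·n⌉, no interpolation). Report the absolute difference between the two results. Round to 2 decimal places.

Sorted: 0.7, 1.0, 1.4, 1.9, 2.3, 3.1, 4.2, 4.7, 6.1, 7.1, 7.5, 8.1.
n = 12.
(a) r = 9.75; between ranks 9 (6.1) and 10 (7.1): 6.85.
(b) the nearest-rank method: rank 9 → 6.1.
|6.85 − 6.1| = 0.75.

0.75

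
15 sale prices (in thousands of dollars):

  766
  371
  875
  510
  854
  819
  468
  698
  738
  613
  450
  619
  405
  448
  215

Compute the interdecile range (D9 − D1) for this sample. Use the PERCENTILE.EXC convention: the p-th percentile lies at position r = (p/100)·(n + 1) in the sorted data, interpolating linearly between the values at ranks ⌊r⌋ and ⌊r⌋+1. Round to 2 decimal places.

553.80

Sorted: 215, 371, 405, 448, 450, 468, 510, 613, 619, 698, 738, 766, 819, 854, 875.
n = 15.
P10: r = 1.6; ranks 1–2 are 215, 371; interpolating gives 308.6.
P90: r = 14.4; ranks 14–15 are 854, 875; interpolating gives 862.4.
Difference: 862.4 − 308.6 = 553.8.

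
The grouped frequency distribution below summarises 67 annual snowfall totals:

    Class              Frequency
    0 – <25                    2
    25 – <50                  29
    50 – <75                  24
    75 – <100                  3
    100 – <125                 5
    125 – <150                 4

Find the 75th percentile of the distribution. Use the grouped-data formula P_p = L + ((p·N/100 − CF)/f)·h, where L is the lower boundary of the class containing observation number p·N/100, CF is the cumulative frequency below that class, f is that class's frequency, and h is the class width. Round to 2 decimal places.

70.05

N = 67; target position k = 75/100 · 67 = 50.25.
Cumulative frequencies: 2, 31, 55, 58, 63, 67.
Observation 50.25 falls in the class 50 – <75.
L = 50, CF = 31, f = 24, h = 25.
P75 = 50 + ((50.25 − 31)/24)·25 = 50 + 20.0521 = 70.0521.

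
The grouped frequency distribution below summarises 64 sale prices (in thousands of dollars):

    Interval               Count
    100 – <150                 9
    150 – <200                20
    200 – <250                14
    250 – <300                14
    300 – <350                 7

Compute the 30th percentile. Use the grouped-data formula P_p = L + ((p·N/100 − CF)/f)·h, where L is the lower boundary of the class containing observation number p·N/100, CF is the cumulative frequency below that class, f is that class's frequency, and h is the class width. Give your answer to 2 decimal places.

175.50

N = 64; target position k = 30/100 · 64 = 19.2.
Cumulative frequencies: 9, 29, 43, 57, 64.
Observation 19.2 falls in the class 150 – <200.
L = 150, CF = 9, f = 20, h = 50.
P30 = 150 + ((19.2 − 9)/20)·50 = 150 + 25.5 = 175.5.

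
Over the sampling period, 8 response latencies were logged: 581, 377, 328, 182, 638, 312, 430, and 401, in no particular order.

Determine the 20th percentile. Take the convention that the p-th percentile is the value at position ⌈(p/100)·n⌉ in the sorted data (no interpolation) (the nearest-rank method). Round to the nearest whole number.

312

Sorted: 182, 312, 328, 377, 401, 430, 581, 638.
n = 8.
Position = ⌈20/100 · 8⌉ = ⌈1.6⌉ = 2.
The value at rank 2 is 312.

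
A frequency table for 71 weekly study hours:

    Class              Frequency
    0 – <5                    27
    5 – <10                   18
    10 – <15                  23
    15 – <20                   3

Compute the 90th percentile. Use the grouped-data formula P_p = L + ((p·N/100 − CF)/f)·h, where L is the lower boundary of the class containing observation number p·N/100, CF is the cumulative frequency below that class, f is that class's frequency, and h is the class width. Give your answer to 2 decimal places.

14.11

N = 71; target position k = 90/100 · 71 = 63.9.
Cumulative frequencies: 27, 45, 68, 71.
Observation 63.9 falls in the class 10 – <15.
L = 10, CF = 45, f = 23, h = 5.
P90 = 10 + ((63.9 − 45)/23)·5 = 10 + 4.1087 = 14.1087.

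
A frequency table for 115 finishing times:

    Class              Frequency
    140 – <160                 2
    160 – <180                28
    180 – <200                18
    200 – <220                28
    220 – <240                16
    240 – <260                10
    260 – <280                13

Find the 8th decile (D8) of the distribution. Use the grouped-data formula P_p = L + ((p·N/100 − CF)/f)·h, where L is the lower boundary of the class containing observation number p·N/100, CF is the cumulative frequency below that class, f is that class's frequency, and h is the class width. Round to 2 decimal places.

240.00

N = 115; target position k = 80/100 · 115 = 92.
Cumulative frequencies: 2, 30, 48, 76, 92, 102, 115.
Observation 92 falls in the class 220 – <240.
L = 220, CF = 76, f = 16, h = 20.
P80 = 220 + ((92 − 76)/16)·20 = 220 + 20 = 240.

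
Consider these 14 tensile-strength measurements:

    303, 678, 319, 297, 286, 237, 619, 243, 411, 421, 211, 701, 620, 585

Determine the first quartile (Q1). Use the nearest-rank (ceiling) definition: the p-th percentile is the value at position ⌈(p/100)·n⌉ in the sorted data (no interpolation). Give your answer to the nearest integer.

Sorted: 211, 237, 243, 286, 297, 303, 319, 411, 421, 585, 619, 620, 678, 701.
n = 14.
Position = ⌈25/100 · 14⌉ = ⌈3.5⌉ = 4.
The value at rank 4 is 286.

286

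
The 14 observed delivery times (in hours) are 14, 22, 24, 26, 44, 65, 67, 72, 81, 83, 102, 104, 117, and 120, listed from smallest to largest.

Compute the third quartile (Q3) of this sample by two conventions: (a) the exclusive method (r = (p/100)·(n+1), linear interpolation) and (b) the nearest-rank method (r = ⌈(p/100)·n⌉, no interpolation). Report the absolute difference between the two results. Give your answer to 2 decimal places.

n = 14.
(a) r = 11.25; between ranks 11 (102) and 12 (104): 102.5.
(b) the nearest-rank method: rank 11 → 102.
|102.5 − 102| = 0.5.

0.50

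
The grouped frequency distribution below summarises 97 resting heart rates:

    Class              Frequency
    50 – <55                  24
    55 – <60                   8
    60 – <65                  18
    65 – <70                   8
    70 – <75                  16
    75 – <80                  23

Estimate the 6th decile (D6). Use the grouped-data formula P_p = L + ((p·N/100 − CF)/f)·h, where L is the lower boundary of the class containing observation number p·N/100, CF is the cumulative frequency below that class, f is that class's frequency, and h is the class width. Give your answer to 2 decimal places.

N = 97; target position k = 60/100 · 97 = 58.2.
Cumulative frequencies: 24, 32, 50, 58, 74, 97.
Observation 58.2 falls in the class 70 – <75.
L = 70, CF = 58, f = 16, h = 5.
P60 = 70 + ((58.2 − 58)/16)·5 = 70 + 0.0625 = 70.0625.

70.06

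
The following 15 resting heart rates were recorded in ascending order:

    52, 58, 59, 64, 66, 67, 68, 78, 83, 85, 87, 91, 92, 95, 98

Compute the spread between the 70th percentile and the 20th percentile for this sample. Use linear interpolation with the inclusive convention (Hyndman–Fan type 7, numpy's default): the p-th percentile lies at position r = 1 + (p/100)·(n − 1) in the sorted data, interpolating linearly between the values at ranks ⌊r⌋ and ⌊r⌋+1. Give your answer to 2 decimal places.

n = 15.
P20: r = 3.8; ranks 3–4 are 59, 64; interpolating gives 63.
P70: r = 10.8; ranks 10–11 are 85, 87; interpolating gives 86.6.
Difference: 86.6 − 63 = 23.6.

23.60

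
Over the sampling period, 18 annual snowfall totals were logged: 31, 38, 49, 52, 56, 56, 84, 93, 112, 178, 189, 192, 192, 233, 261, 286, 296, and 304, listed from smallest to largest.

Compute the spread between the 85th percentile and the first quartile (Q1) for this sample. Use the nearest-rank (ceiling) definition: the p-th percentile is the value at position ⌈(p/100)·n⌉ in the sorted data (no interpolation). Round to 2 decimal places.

230.00

n = 18.
P25: rank ⌈25/100·18⌉ = 5 → 56.
P85: rank ⌈85/100·18⌉ = 16 → 286.
Difference: 286 − 56 = 230.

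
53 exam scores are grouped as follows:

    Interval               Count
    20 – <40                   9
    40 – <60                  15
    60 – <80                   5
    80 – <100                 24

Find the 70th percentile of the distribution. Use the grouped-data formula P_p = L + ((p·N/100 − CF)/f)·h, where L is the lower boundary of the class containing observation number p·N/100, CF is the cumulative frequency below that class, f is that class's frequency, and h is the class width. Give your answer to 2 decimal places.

N = 53; target position k = 70/100 · 53 = 37.1.
Cumulative frequencies: 9, 24, 29, 53.
Observation 37.1 falls in the class 80 – <100.
L = 80, CF = 29, f = 24, h = 20.
P70 = 80 + ((37.1 − 29)/24)·20 = 80 + 6.75 = 86.75.

86.75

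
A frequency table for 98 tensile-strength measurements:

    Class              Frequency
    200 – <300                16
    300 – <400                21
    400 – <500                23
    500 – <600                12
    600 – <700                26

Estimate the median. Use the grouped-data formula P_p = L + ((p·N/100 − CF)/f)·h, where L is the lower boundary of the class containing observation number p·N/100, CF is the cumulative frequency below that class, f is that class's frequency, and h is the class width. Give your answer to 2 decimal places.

N = 98; target position k = 50/100 · 98 = 49.
Cumulative frequencies: 16, 37, 60, 72, 98.
Observation 49 falls in the class 400 – <500.
L = 400, CF = 37, f = 23, h = 100.
P50 = 400 + ((49 − 37)/23)·100 = 400 + 52.1739 = 452.174.

452.17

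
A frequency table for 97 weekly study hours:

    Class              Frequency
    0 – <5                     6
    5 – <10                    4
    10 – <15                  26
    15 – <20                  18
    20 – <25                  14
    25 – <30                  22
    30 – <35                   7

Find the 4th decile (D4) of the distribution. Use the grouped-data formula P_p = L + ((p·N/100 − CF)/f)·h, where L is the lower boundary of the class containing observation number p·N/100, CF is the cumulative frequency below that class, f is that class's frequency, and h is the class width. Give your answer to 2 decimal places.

N = 97; target position k = 40/100 · 97 = 38.8.
Cumulative frequencies: 6, 10, 36, 54, 68, 90, 97.
Observation 38.8 falls in the class 15 – <20.
L = 15, CF = 36, f = 18, h = 5.
P40 = 15 + ((38.8 − 36)/18)·5 = 15 + 0.777778 = 15.7778.

15.78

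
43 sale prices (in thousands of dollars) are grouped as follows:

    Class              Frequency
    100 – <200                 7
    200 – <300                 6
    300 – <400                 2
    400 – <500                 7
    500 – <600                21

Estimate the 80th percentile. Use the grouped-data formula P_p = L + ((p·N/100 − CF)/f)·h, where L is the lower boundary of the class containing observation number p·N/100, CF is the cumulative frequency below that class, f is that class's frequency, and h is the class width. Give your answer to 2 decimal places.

N = 43; target position k = 80/100 · 43 = 34.4.
Cumulative frequencies: 7, 13, 15, 22, 43.
Observation 34.4 falls in the class 500 – <600.
L = 500, CF = 22, f = 21, h = 100.
P80 = 500 + ((34.4 − 22)/21)·100 = 500 + 59.0476 = 559.048.

559.05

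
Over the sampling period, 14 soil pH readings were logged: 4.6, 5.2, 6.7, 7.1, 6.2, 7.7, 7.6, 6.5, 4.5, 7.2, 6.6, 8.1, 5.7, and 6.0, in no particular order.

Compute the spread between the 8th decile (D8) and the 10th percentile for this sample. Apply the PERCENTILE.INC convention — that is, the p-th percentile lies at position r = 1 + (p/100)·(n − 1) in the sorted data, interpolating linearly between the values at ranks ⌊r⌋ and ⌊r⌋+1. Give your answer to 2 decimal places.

2.58

Sorted: 4.5, 4.6, 5.2, 5.7, 6.0, 6.2, 6.5, 6.6, 6.7, 7.1, 7.2, 7.6, 7.7, 8.1.
n = 14.
P10: r = 2.3; ranks 2–3 are 4.6, 5.2; interpolating gives 4.78.
P80: r = 11.4; ranks 11–12 are 7.2, 7.6; interpolating gives 7.36.
Difference: 7.36 − 4.78 = 2.58.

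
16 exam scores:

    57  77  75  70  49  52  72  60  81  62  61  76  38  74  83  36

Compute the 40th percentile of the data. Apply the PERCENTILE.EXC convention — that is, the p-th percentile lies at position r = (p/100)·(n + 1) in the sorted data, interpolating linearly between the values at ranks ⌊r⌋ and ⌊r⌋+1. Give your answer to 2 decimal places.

60.80

Sorted: 36, 38, 49, 52, 57, 60, 61, 62, 70, 72, 74, 75, 76, 77, 81, 83.
n = 16.
r = (40/100)·(16 + 1) = 6.8.
Rank 6 is 60 and rank 7 is 61.
Interpolate: 60 + 0.8·(61 − 60) = 60 + 0.8·1 = 60.8.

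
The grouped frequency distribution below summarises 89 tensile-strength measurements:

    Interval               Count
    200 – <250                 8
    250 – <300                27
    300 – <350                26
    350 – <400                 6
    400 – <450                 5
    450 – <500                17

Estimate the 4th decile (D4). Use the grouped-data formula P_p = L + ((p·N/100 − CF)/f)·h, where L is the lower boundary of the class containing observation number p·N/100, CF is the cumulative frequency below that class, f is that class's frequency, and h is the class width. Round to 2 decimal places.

301.15

N = 89; target position k = 40/100 · 89 = 35.6.
Cumulative frequencies: 8, 35, 61, 67, 72, 89.
Observation 35.6 falls in the class 300 – <350.
L = 300, CF = 35, f = 26, h = 50.
P40 = 300 + ((35.6 − 35)/26)·50 = 300 + 1.15385 = 301.154.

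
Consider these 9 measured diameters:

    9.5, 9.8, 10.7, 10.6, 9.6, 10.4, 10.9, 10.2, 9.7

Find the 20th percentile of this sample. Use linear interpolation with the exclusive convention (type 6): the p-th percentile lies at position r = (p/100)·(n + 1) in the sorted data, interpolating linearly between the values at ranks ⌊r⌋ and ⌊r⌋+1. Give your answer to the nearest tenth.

Sorted: 9.5, 9.6, 9.7, 9.8, 10.2, 10.4, 10.6, 10.7, 10.9.
n = 9.
r = (20/100)·(9 + 1) = 2.
r is an integer, so P20 is the value at rank 2: 9.6.

9.6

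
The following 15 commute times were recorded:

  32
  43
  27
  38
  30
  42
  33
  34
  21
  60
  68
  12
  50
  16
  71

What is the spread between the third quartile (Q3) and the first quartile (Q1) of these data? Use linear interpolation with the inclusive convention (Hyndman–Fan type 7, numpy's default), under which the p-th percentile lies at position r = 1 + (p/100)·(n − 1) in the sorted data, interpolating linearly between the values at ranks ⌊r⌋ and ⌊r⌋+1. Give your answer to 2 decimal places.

18.00

Sorted: 12, 16, 21, 27, 30, 32, 33, 34, 38, 42, 43, 50, 60, 68, 71.
n = 15.
P25: r = 4.5; ranks 4–5 are 27, 30; interpolating gives 28.5.
P75: r = 11.5; ranks 11–12 are 43, 50; interpolating gives 46.5.
Difference: 46.5 − 28.5 = 18.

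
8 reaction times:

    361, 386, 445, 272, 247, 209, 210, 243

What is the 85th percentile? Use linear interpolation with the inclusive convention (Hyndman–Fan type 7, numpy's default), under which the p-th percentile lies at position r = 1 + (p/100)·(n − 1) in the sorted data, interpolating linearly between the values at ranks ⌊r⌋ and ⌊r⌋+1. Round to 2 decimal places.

Sorted: 209, 210, 243, 247, 272, 361, 386, 445.
n = 8.
r = 1 + (85/100)·(8 − 1) = 1 + 5.95 = 6.95.
Rank 6 is 361 and rank 7 is 386.
Interpolate: 361 + 0.95·(386 − 361) = 361 + 0.95·25 = 384.75.

384.75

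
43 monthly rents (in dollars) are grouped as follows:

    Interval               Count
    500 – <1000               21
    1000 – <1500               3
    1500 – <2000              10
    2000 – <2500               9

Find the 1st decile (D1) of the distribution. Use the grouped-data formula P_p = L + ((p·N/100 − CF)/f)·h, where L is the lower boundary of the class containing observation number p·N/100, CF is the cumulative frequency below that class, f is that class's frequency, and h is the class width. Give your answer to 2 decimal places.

N = 43; target position k = 10/100 · 43 = 4.3.
Cumulative frequencies: 21, 24, 34, 43.
Observation 4.3 falls in the class 500 – <1000.
L = 500, CF = 0, f = 21, h = 500.
P10 = 500 + ((4.3 − 0)/21)·500 = 500 + 102.381 = 602.381.

602.38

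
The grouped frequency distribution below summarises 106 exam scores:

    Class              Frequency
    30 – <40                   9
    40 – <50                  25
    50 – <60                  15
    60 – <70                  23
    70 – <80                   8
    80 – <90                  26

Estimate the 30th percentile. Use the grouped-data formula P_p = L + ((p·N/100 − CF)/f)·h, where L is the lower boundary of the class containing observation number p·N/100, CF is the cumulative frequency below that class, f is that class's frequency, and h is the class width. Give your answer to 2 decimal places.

N = 106; target position k = 30/100 · 106 = 31.8.
Cumulative frequencies: 9, 34, 49, 72, 80, 106.
Observation 31.8 falls in the class 40 – <50.
L = 40, CF = 9, f = 25, h = 10.
P30 = 40 + ((31.8 − 9)/25)·10 = 40 + 9.12 = 49.12.

49.12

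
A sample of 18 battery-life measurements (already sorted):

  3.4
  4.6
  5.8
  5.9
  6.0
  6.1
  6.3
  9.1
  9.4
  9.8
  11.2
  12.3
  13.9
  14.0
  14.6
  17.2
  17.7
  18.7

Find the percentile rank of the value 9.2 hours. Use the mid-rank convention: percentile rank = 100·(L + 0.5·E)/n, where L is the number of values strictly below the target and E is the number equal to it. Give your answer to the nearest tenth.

Count below 9.2: L = 8; count equal: E = 0; n = 18.
Percentile rank = 100·(8 + 0.5·0)/18 = 100·8/18 = 44.44.

44.4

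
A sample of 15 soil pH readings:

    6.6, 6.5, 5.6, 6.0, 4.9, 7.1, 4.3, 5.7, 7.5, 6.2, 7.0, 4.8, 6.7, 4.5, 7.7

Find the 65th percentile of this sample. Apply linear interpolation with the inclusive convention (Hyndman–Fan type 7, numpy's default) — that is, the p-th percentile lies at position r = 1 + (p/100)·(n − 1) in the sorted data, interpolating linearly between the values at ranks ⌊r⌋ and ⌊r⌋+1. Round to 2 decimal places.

Sorted: 4.3, 4.5, 4.8, 4.9, 5.6, 5.7, 6.0, 6.2, 6.5, 6.6, 6.7, 7.0, 7.1, 7.5, 7.7.
n = 15.
r = 1 + (65/100)·(15 − 1) = 1 + 9.1 = 10.1.
Rank 10 is 6.6 and rank 11 is 6.7.
Interpolate: 6.6 + 0.1·(6.7 − 6.6) = 6.6 + 0.1·0.1 = 6.61.

6.61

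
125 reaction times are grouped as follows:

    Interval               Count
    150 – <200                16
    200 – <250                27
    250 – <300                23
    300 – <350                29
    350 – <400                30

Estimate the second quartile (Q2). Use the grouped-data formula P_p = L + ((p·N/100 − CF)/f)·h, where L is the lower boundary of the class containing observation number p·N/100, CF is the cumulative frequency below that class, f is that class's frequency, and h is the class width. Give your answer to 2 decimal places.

N = 125; target position k = 50/100 · 125 = 62.5.
Cumulative frequencies: 16, 43, 66, 95, 125.
Observation 62.5 falls in the class 250 – <300.
L = 250, CF = 43, f = 23, h = 50.
P50 = 250 + ((62.5 − 43)/23)·50 = 250 + 42.3913 = 292.391.

292.39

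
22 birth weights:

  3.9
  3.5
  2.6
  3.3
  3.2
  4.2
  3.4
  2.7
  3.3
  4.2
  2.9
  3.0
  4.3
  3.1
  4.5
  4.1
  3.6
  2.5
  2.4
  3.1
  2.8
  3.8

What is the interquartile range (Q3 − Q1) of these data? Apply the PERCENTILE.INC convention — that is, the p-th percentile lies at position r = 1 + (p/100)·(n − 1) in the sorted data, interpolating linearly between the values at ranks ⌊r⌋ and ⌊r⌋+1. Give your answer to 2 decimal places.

Sorted: 2.4, 2.5, 2.6, 2.7, 2.8, 2.9, 3.0, 3.1, 3.1, 3.2, 3.3, 3.3, 3.4, 3.5, 3.6, 3.8, 3.9, 4.1, 4.2, 4.2, 4.3, 4.5.
n = 22.
P25: r = 6.25; ranks 6–7 are 2.9, 3.0; interpolating gives 2.925.
P75: r = 16.75; ranks 16–17 are 3.8, 3.9; interpolating gives 3.875.
Difference: 3.875 − 2.925 = 0.95.

0.95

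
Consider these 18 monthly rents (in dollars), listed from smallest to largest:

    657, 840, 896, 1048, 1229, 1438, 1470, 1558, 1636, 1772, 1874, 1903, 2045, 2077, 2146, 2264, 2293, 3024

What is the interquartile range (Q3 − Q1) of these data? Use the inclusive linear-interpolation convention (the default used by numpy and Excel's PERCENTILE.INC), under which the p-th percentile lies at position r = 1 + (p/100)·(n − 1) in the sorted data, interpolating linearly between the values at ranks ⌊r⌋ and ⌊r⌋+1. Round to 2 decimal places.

787.75

n = 18.
P25: r = 5.25; ranks 5–6 are 1229, 1438; interpolating gives 1281.25.
P75: r = 13.75; ranks 13–14 are 2045, 2077; interpolating gives 2069.
Difference: 2069 − 1281.25 = 787.75.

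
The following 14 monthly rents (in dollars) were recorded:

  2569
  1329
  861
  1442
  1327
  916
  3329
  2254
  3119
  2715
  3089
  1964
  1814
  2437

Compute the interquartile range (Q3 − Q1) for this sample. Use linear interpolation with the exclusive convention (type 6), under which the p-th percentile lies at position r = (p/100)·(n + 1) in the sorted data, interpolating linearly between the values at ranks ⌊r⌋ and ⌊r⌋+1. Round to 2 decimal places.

1480.00

Sorted: 861, 916, 1327, 1329, 1442, 1814, 1964, 2254, 2437, 2569, 2715, 3089, 3119, 3329.
n = 14.
P25: r = 3.75; ranks 3–4 are 1327, 1329; interpolating gives 1328.5.
P75: r = 11.25; ranks 11–12 are 2715, 3089; interpolating gives 2808.5.
Difference: 2808.5 − 1328.5 = 1480.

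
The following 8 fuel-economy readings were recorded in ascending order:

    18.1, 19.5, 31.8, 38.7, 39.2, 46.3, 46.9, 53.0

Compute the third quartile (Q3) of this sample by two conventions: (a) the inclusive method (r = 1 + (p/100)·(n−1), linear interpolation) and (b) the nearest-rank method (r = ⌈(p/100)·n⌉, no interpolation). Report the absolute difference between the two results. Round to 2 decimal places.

n = 8.
(a) r = 6.25; between ranks 6 (46.3) and 7 (46.9): 46.45.
(b) the nearest-rank method: rank 6 → 46.3.
|46.45 − 46.3| = 0.15.

0.15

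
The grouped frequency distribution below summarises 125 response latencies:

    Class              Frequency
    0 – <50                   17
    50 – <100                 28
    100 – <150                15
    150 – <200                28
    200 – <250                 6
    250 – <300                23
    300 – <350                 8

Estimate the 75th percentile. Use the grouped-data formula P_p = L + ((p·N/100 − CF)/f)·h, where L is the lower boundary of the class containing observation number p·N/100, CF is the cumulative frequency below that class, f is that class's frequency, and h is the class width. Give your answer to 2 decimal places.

247.92

N = 125; target position k = 75/100 · 125 = 93.75.
Cumulative frequencies: 17, 45, 60, 88, 94, 117, 125.
Observation 93.75 falls in the class 200 – <250.
L = 200, CF = 88, f = 6, h = 50.
P75 = 200 + ((93.75 − 88)/6)·50 = 200 + 47.9167 = 247.917.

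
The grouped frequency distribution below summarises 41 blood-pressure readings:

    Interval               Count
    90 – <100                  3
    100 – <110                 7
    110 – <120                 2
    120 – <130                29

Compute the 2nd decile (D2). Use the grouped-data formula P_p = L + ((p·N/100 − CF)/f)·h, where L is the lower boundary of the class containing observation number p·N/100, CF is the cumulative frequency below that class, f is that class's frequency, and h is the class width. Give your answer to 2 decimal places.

107.43

N = 41; target position k = 20/100 · 41 = 8.2.
Cumulative frequencies: 3, 10, 12, 41.
Observation 8.2 falls in the class 100 – <110.
L = 100, CF = 3, f = 7, h = 10.
P20 = 100 + ((8.2 − 3)/7)·10 = 100 + 7.42857 = 107.429.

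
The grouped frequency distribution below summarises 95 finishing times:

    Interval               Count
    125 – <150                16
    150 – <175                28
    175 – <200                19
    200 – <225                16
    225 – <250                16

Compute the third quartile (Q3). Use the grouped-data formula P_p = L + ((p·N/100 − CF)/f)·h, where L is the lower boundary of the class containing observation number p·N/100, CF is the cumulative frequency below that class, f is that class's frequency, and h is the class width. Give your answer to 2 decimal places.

N = 95; target position k = 75/100 · 95 = 71.25.
Cumulative frequencies: 16, 44, 63, 79, 95.
Observation 71.25 falls in the class 200 – <225.
L = 200, CF = 63, f = 16, h = 25.
P75 = 200 + ((71.25 − 63)/16)·25 = 200 + 12.8906 = 212.891.

212.89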